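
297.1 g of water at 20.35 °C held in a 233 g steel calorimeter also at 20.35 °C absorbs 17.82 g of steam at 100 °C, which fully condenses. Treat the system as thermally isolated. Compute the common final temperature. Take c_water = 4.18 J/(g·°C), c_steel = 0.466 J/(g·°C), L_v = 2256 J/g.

T_f ≈ 52.7 °C

Let T be the final temperature. ΣQ_i = 0:
condense steam: −17.82×2256 = −40202
  condensate cools 100→T: 17.82×4.18×(T − 100) = 74.49(T − 100)
  water warms: 297.1×4.18×(T − 20.35) = 1241.9(T − 20.35)
  cup: 108.58(T − 20.35)
1424.9 T = 40202 + 7448.8 + 27482 = 75132
T ≈ 52.73 °C (< 100 °C, so full condensation is consistent).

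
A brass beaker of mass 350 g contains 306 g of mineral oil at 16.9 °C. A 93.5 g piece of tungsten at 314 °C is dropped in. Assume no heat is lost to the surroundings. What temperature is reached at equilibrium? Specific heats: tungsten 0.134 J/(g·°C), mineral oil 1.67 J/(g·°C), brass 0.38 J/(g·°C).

T_f ≈ 22.6 °C

Taking heat into each body as positive, Σ m c ΔT = 0:
93.5*0.134*(T − 314) + 306*1.67*(T − 16.9) + 350*0.38*(T − 16.9) = 0
12.53(T − 314) + 511.02(T − 16.9) + 133(T − 16.9) = 0
(12.53 + 511.02 + 133) T = 12.53*314 + 511.02*16.9 + 133*16.9
T ≈ 22.57 °C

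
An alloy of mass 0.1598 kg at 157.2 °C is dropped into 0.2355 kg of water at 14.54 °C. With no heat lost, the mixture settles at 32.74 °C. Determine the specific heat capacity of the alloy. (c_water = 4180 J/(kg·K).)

c ≈ 901 J/(kg·K)

Taking heat into each body as positive, Σ m c ΔT = 0:
0.1598×c×(32.74 − 157.2) + 0.2355×4180×(32.74 − 14.54) = 0
-19.89 c = -17916
c = -17916/-19.89 ≈ 900.8 J/(kg·K)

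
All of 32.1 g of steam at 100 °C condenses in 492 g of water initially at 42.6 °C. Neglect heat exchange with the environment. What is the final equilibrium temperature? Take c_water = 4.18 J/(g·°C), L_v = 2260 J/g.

T_f ≈ 79.2 °C

Setting the total heat transfer to zero:
steam→water at 100 °C releases m L_v = 32.1×2260 = 72546
  condensate cools 100→T: 32.1×4.18×(T − 100) = 134.18(T − 100)
  original water: 2056.6(T − 42.6)
2190.7 T = 72546 + 13418 + 87609 = 173573
T ≈ 79.23 °C — below 100 °C, confirming all the steam condensed.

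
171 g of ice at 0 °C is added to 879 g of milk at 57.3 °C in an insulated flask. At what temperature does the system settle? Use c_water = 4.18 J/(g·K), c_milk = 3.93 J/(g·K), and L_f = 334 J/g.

Energy conservation, ΣQ = 0:
melt ice: 171×334 = 57114; warm the meltwater: 714.78 T; milk: 3454.5(T − 57.3)
4169.2 T = 197941 − 57114 = 140827
T ≈ 33.78 °C (positive, so assuming full melt was valid).

T_f ≈ 33.8 °C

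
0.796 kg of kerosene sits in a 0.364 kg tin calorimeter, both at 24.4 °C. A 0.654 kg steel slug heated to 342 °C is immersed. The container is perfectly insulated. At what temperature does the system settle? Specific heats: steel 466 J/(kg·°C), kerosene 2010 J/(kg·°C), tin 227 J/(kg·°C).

T_f ≈ 73.1 °C

T_f = Σ m_i c_i T_i / Σ m_i c_i:
T_f = (304.76×342 + 1600×24.4 + 82.63×24.4) / (304.76 + 1600 + 82.63)
    = 145284 / 1987.4 ≈ 73.10 °C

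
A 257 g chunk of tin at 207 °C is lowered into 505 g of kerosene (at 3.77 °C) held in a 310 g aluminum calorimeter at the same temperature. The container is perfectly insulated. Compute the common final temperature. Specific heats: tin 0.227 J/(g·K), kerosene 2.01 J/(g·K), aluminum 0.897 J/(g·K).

T_f ≈ 12.5 °C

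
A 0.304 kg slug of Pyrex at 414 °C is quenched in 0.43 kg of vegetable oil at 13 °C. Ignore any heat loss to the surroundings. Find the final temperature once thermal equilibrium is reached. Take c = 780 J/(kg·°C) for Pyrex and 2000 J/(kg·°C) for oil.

T_f ≈ 99.7 °C

Setting the total heat transfer to zero:
0.304*780*(T − 414) + 0.43*2000*(T − 13) = 0
1097.1 T = 109348
T = 109348 / 1097.1 = 99.7 °C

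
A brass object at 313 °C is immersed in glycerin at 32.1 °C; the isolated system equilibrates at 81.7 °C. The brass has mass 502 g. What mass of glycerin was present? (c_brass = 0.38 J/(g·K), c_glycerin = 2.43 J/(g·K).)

Heat lost by the brass = heat gained by the glycerin:
502×0.38×(313 − 81.7) = m×2.43×(81.7 − 32.1)
120.53 m = 44123  ⇒  m ≈ 366.1 g

m ≈ 366 g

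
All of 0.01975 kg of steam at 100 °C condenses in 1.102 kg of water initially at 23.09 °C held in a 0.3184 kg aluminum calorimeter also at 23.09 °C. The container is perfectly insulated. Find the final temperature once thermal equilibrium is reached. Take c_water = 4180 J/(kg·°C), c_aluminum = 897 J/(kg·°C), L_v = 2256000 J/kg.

T_f ≈ 33.3 °C

Energy balance with sensible and latent terms:
latent heat released on condensation: 0.01975·2256000 = 44556; condensate cools 100→T: 0.01975·4180·(T − 100) = 82.56(T − 100); original water: 4606.4(T − 23.09); aluminum cup: 0.3184·897·(T − 23.09) = 285.6(T − 23.09)
4974.5 T = 44556 + 8255.5 + 112955 = 165767
T ≈ 33.32 °C (< 100 °C, so full condensation is consistent).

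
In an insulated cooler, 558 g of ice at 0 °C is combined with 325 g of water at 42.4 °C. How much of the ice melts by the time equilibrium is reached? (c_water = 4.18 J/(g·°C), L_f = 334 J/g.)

m_melted ≈ 172 g

Cooling the water to 0 °C releases 325×4.18×42.4 = 57600 J.
Fully melting the ice requires m_ice L_f = 558×334 = 186372 J.
Since 57600 < 186372 J, not all the ice melts; equilibrium is at 0 °C.
m_melted×334 = 57600  ⇒  m_melted ≈ 172.5 g.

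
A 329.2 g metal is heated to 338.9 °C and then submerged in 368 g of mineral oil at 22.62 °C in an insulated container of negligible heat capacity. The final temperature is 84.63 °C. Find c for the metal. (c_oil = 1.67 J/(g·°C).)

m_s c (T_s − T_f) = m_oil c_oil (T_f − T_0):
329.2×c×(338.9 − 84.63) = 368×1.67×(84.63 − 22.62)
83706 c = 38109  ⇒  c ≈ 0.4553 J/(g·°C)

c ≈ 0.455 J/(g·°C)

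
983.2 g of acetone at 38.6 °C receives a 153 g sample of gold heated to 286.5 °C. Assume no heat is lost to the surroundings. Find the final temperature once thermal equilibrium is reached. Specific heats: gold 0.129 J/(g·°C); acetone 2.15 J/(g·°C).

Heat lost by the gold equals heat gained by the acetone:
153*0.129*(286.5 − T) = 983.2*2.15*(T − 38.6)
19.74(286.5 − T) = 2113.9(T − 38.6)
2133.6 T = 87250  ⇒  T ≈ 40.89 °C

T_f ≈ 40.9 °C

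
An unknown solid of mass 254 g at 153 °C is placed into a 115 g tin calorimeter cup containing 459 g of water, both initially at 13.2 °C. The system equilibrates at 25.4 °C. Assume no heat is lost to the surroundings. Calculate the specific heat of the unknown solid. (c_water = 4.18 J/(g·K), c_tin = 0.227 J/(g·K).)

c ≈ 0.732 J/(g·K)

Conservation of energy gives ΣQ = 0:
254×c×(25.4 − 153) + 459×4.18×(25.4 − 13.2) + 115×0.227×(25.4 − 13.2) = 0
-32410 c = -23726
c = -23726/-32410 ≈ 0.732 J/(g·K)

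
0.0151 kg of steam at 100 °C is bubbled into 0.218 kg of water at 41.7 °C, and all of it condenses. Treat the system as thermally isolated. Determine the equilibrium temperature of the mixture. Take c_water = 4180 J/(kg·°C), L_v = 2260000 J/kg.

T_f ≈ 80.5 °C

Taking heat into each body as positive, Σ m c ΔT = 0:
latent heat released on condensation: 0.0151·2260000 = 34126
  condensed water 100 °C→T: 63.12(T − 100)
  water warms: 0.218·4180·(T − 41.7) = 911.24(T − 41.7)
974.36 T = 34126 + 6311.8 + 37999 = 78437
T ≈ 80.50 °C — below 100 °C, confirming all the steam condensed.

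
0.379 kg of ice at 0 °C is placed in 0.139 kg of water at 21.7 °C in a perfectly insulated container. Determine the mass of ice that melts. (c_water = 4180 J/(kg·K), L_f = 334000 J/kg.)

Cooling the water to 0 °C releases 0.139·4180·21.7 = 12608 J.
Melting all 0.379 kg of ice would need 0.379·334000 = 126586 J.
12608 J < 126586 J, so only part of the ice melts and the system sits at 0 °C.
m_melt = 12608 / L_f = 0.03775 kg.

m_melted ≈ 0.0377 kg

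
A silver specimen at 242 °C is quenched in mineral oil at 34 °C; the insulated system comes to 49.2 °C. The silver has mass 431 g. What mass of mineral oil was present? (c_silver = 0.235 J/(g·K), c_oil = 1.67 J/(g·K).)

m ≈ 769 g

Energy conservation, ΣQ = 0:
431·0.235·(49.2 − 242) + m·1.67·(49.2 − 34) = 0
25.38 m = 19528
m = 19528/25.38 ≈ 769.3 g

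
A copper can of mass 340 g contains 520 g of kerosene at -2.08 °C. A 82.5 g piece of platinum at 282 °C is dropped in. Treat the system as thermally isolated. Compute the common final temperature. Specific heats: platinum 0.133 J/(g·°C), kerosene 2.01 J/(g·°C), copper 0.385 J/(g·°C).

T_f ≈ 0.5 °C

With ΣQ=0 the equilibrium temperature is the m·c-weighted mean:
T_f = (10.97×282 + 1045.2×(-2.08) + 130.9×(-2.08)) / (10.97 + 1045.2 + 130.9)
    = 647.96 / 1187.1 ≈ 0.55 °C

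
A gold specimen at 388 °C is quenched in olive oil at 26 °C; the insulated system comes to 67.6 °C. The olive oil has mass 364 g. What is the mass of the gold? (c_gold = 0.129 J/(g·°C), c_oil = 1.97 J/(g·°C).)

|Q_gold| = |Q_oil|:
m×0.129×(388 − 67.6) = 364×1.97×(67.6 − 26)
41.33 m = 29831  ⇒  m ≈ 721.7 g

m ≈ 722 g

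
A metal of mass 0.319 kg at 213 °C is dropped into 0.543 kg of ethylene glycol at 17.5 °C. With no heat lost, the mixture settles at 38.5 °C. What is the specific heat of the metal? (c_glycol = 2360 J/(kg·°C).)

c ≈ 483 J/(kg·°C)

Conservation of energy gives ΣQ = 0:
0.319·c·(38.5 − 213) + 0.543·2360·(38.5 − 17.5) = 0
-55.67 c = -26911
c = -26911/-55.67 ≈ 483.4 J/(kg·°C)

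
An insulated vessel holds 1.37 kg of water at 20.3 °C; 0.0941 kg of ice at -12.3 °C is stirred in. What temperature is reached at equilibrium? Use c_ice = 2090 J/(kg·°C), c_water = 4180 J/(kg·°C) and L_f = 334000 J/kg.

T_f ≈ 13.5 °C

Conservation of energy gives ΣQ = 0:
warm ice to 0 °C: 0.0941·2090·(0 − (-12.3)) = 2419; fusion: m_ice L_f = 0.0941·334000 = 31429; warm the meltwater: 393.34 T; water cools: 1.37·4180·(T − 20.3) = 5726.6(T − 20.3)
6119.9 T = 116250 − 33848 = 82402
T ≈ 13.46 °C — above 0 °C, consistent with complete melting.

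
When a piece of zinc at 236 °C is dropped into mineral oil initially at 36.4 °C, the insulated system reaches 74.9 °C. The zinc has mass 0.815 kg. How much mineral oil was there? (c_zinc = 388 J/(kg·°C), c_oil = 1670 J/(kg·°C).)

m ≈ 0.792 kg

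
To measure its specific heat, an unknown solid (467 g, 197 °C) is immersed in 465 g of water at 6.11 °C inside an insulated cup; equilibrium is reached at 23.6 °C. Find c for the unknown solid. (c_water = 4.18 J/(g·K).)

m_s c (T_s − T_f) = m_water c_water (T_f − T_0):
467·c·(197 − 23.6) = 465·4.18·(23.6 − 6.11)
80978 c = 33995  ⇒  c ≈ 0.4198 J/(g·K)

c ≈ 0.42 J/(g·K)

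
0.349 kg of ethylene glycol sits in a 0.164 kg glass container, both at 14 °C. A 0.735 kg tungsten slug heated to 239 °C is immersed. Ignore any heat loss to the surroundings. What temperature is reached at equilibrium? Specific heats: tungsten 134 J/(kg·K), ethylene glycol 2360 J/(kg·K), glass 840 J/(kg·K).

T_f is the heat-capacity-weighted average of the initial temperatures:
T_f = (98.49×239 + 823.64×14 + 137.76×14) / (98.49 + 823.64 + 137.76)
    = 36999 / 1059.9 ≈ 34.91 °C

T_f ≈ 34.9 °C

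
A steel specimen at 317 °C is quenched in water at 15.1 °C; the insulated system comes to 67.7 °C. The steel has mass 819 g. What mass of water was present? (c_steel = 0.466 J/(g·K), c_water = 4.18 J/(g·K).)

m ≈ 433 g

Conservation of energy gives ΣQ = 0:
819×0.466×(67.7 − 317) + m×4.18×(67.7 − 15.1) = 0
219.87 m = 95146
m = 95146/219.87 ≈ 432.7 g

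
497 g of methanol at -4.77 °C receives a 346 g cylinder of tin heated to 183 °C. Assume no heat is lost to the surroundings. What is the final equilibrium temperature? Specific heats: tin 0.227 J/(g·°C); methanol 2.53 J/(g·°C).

T_f ≈ 6.3 °C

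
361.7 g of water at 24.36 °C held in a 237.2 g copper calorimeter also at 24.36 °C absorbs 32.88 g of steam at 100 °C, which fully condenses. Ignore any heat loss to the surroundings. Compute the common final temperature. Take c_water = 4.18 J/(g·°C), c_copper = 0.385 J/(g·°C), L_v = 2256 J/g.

T_f ≈ 72.9 °C

Sum of m c ΔT and latent-heat terms is zero:
latent heat released on condensation: 32.88×2256 = 74177
  condensed water 100 °C→T: 137.44(T − 100)
  original water: 1511.9(T − 24.36)
  copper cup: 237.2×0.385×(T − 24.36) = 91.32(T − 24.36)
1740.7 T = 74177 + 13744 + 39055 = 126976
T ≈ 72.95 °C, under the boiling point, so the assumption holds.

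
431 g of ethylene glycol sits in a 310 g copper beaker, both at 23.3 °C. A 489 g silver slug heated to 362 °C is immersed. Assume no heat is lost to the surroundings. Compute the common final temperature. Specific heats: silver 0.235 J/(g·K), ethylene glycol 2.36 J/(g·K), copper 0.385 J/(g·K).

T_f ≈ 54.4 °C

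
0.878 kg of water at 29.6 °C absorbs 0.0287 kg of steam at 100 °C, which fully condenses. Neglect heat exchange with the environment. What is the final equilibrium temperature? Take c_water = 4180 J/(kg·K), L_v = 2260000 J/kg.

T_f ≈ 48.9 °C

Conservation of energy gives ΣQ = 0:
condense steam: −0.0287×2260000 = −64862
  condensed water 100 °C→T: 119.97(T − 100)
  original water: 3670(T − 29.6)
3790 T = 64862 + 11997 + 108633 = 185492
T ≈ 48.94 °C (< 100 °C, so full condensation is consistent).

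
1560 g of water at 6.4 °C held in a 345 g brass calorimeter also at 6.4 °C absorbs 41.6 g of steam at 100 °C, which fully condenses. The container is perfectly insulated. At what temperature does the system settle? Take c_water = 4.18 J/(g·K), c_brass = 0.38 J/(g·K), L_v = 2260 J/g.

Energy balance with sensible and latent terms:
steam→water at 100 °C releases m L_v = 41.6·2260 = 94016
  condensed water 100 °C→T: 173.89(T − 100)
  original water: 6520.8(T − 6.4)
  brass cup: 345·0.38·(T − 6.4) = 131.1(T − 6.4)
6825.8 T = 94016 + 17389 + 42572 = 153977
T ≈ 22.56 °C, under the boiling point, so the assumption holds.

T_f ≈ 22.6 °C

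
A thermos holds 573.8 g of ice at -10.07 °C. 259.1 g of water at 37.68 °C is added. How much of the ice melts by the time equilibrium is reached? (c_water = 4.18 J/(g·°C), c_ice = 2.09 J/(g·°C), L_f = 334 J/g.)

m_melted ≈ 86 g

Water can give up m c ΔT = 259.1×4.18×37.68 = 40809 J before reaching 0 °C.
Of that, 573.8×2.09×10.07 = 12076 J goes to bring the ice to 0 °C, leaving 28733 J.
Fully melting the ice requires m_ice L_f = 573.8×334 = 191649 J.
28733 J < 191649 J, so only part of the ice melts and the system sits at 0 °C.
Mass melted = 28733/334 ≈ 86.03 g.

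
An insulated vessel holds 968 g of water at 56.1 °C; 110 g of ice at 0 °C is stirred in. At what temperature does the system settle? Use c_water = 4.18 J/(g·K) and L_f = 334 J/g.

T_f ≈ 42.2 °C

Taking heat into each body as positive, Σ m c ΔT = 0:
latent heat to melt: 110·334 = 36740; warm the meltwater: 459.8 T; water cools: 968·4.18·(T − 56.1) = 4046.2(T − 56.1)
4506 T = 226994 − 36740 = 190254
T ≈ 42.22 °C (positive, so assuming full melt was valid).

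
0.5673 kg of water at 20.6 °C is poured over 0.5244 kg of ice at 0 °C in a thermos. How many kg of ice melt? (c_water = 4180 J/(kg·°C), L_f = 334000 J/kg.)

m_melted ≈ 0.146 kg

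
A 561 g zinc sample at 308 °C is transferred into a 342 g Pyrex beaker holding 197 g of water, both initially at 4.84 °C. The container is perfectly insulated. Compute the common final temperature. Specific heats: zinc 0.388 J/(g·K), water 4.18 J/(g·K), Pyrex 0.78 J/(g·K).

Energy conservation, ΣQ = 0:
561·0.388·(T − 308) + 197·4.18·(T − 4.84) + 342·0.78·(T − 4.84) = 0
217.67(T − 308) + 823.46(T − 4.84) + 266.76(T − 4.84) = 0
(217.67 + 823.46 + 266.76) T = 217.67·308 + 823.46·4.84 + 266.76·4.84
T ≈ 55.29 °C

T_f ≈ 55.3 °C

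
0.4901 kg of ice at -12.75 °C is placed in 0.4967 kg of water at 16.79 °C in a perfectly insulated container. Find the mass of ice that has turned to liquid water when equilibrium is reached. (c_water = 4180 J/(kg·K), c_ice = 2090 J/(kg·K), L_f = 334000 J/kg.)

Water can give up m c ΔT = 0.4967·4180·16.79 = 34859 J before reaching 0 °C.
Warming the ice to 0 °C takes 0.4901·2090·12.75 = 13060 J, leaving 21800 J for melting.
Melting all 0.4901 kg of ice would need 0.4901·334000 = 163693 J.
Since 21800 < 163693 J, not all the ice melts; equilibrium is at 0 °C.
m_melt = 21800 / L_f = 0.06527 kg.

m_melted ≈ 0.0653 kg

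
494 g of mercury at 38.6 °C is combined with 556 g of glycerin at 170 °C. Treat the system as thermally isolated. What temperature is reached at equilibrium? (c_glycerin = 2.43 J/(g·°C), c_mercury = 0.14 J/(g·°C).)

T_f ≈ 163.6 °C

Setting the total heat transfer to zero:
556*2.43*(T − 170) + 494*0.14*(T − 38.6) = 0
1420.2 T = 232353
T = 232353 / 1420.2 = 164 °C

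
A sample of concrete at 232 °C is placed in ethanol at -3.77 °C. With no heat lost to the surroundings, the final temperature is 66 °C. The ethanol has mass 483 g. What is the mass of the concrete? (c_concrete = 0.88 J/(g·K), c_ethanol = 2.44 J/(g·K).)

Taking heat into each body as positive, Σ m c ΔT = 0:
m·0.88·(66 − 232) + 483·2.44·(66 − (-3.77)) = 0
-146.08 m = -82225
m = -82225/-146.08 ≈ 562.9 g

m ≈ 563 g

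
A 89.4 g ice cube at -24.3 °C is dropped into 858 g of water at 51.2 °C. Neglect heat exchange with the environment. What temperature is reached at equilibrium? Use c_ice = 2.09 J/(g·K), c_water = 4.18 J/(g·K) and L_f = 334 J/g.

Net heat exchanged in the isolated system is zero:
ice -24.3→0 °C: 89.4·2.09·24.3 = 4540.4
  fusion: m_ice L_f = 89.4·334 = 29860
  warm the meltwater: 373.69 T
  water cools: 858·4.18·(T − 51.2) = 3586.4(T − 51.2)
3960.1 T = 183626 − 34400 = 149226
T ≈ 37.68 °C. Since T > 0 °C, the all-ice-melts assumption holds.

T_f ≈ 37.7 °C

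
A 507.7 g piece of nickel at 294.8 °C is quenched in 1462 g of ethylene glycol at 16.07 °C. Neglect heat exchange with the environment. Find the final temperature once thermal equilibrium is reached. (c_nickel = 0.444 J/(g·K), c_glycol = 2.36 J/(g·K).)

T_f ≈ 33.2 °C

T_f is the heat-capacity-weighted average of the initial temperatures:
T_f = (225.42*294.8 + 3450.3*16.07) / (225.42 + 3450.3)
    = 121900 / 3675.7 ≈ 33.16 °C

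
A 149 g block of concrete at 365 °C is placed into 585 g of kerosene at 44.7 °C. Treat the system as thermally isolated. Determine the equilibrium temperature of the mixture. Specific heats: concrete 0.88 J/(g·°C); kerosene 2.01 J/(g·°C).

T_f ≈ 76.8 °C

With ΣQ=0 the equilibrium temperature is the m·c-weighted mean:
T_f = (131.12×365 + 1175.8×44.7) / (131.12 + 1175.8)
    = 100419 / 1307 ≈ 76.83 °C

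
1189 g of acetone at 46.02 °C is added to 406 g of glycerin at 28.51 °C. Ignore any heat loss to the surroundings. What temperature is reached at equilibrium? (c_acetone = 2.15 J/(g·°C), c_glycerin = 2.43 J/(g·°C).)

T_f ≈ 41.1 °C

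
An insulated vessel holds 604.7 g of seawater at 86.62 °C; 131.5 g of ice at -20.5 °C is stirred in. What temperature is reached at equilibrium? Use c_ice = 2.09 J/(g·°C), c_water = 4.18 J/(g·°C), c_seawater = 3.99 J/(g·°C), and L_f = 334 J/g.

T_f ≈ 53.8 °C

Sum of m c ΔT and latent-heat terms is zero:
ice -20.5→0 °C: 131.5·2.09·20.5 = 5634.1; melt ice: 131.5·334 = 43921; warm the meltwater: 549.67 T; seawater cools: 604.7·3.99·(T − 86.62) = 2412.8(T − 86.62)
2962.4 T = 208993 − 49555 = 159438
T ≈ 53.82 °C (positive, so assuming full melt was valid).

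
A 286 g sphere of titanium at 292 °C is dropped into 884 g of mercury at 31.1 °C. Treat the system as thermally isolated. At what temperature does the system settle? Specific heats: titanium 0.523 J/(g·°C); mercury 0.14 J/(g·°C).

T_f ≈ 173.9 °C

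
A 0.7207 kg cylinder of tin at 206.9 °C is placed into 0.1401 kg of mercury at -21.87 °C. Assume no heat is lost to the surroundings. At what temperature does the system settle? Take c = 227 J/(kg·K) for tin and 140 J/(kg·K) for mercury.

Let T be the final temperature. ΣQ_i = 0:
0.7207·227·(T − 206.9) + 0.1401·140·(T − (-21.87)) = 0
(163.6 + 19.61) T = 163.6·206.9 + 19.61·(-21.87)
T ≈ 182.41 °C

T_f ≈ 182.4 °C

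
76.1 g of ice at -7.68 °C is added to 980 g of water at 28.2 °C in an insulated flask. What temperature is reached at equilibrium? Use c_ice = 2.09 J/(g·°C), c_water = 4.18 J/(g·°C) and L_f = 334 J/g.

Let T be the final temperature. ΣQ_i = 0:
ice -7.68→0 °C: 76.1·2.09·7.68 = 1221.5; latent heat to melt: 76.1·334 = 25417; warm the meltwater: 318.1 T; water: 4096.4(T − 28.2)
4414.5 T = 115518 − 26639 = 88880
T ≈ 20.13 °C — above 0 °C, consistent with complete melting.

T_f ≈ 20.1 °C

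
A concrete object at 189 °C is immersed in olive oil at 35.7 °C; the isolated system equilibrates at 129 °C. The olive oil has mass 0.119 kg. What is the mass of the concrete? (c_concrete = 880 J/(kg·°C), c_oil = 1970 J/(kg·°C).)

|Q_concrete| = |Q_oil|:
m·880·(189 − 129) = 0.119·1970·(129 − 35.7)
52800 m = 21872  ⇒  m ≈ 0.4142 kg

m ≈ 0.414 kg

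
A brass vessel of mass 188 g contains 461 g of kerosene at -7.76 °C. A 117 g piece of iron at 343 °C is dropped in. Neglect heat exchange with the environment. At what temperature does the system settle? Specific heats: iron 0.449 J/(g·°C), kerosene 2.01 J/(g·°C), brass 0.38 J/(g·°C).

T_f ≈ 9.8 °C

Heat gained plus heat lost sum to zero:
117*0.449*(T − 343) + 461*2.01*(T − (-7.76)) + 188*0.38*(T − (-7.76)) = 0
(52.53 + 926.61 + 71.44) T = 52.53*343 + 926.61*(-7.76) + 71.44*(-7.76)
T ≈ 9.78 °C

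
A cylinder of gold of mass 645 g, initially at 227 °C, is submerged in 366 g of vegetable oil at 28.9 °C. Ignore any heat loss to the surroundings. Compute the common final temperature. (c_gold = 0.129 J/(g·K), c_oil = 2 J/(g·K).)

T_f ≈ 49.1 °C

Net heat exchanged in the isolated system is zero:
645×0.129×(T − 227) + 366×2×(T − 28.9) = 0
83.2(T − 227) + 732(T − 28.9) = 0
(83.2 + 732) T = 83.2×227 + 732×28.9
T = 40042 / 815.21 = 49.1 °C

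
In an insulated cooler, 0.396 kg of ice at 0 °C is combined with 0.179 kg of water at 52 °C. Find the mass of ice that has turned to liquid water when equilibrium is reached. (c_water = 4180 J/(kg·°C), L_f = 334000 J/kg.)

m_melted ≈ 0.116 kg

Heat available from the water dropping to 0 °C: 0.179×4180×52 = 38907 J.
Fully melting the ice requires m_ice L_f = 0.396×334000 = 132264 J.
Since 38907 < 132264 J, not all the ice melts; equilibrium is at 0 °C.
Mass melted = 38907/334000 ≈ 0.1165 kg.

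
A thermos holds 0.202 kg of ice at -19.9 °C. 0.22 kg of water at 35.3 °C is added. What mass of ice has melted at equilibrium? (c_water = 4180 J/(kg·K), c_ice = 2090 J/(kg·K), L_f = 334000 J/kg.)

Heat available from the water dropping to 0 °C: 0.22·4180·35.3 = 32462 J.
Warming the ice to 0 °C takes 0.202·2090·19.9 = 8401.4 J, leaving 24060 J for melting.
Melting all 0.202 kg of ice would need 0.202·334000 = 67468 J.
Since 24060 < 67468 J, not all the ice melts; equilibrium is at 0 °C.
m_melt = 24060 / L_f = 0.07204 kg.

m_melted ≈ 0.072 kg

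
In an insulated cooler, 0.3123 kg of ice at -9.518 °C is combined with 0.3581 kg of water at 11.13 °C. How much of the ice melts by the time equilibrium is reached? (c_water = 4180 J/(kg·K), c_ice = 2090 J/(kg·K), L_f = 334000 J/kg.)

Heat available from the water dropping to 0 °C: 0.3581·4180·11.13 = 16660 J.
Of that, 0.3123·2090·9.518 = 6212.5 J goes to bring the ice to 0 °C, leaving 10448 J.
To melt every bit of ice: 0.3123·334000 = 104308 J.
10448 J < 104308 J, so only part of the ice melts and the system sits at 0 °C.
m_melted·334000 = 10448  ⇒  m_melted ≈ 0.03128 kg.

m_melted ≈ 0.0313 kg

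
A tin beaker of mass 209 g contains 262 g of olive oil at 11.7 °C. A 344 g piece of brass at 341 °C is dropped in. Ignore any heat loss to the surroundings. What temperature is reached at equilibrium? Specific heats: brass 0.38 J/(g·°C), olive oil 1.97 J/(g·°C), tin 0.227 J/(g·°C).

Energy conservation, ΣQ = 0:
344*0.38*(T − 341) + 262*1.97*(T − 11.7) + 209*0.227*(T − 11.7) = 0
130.72(T − 341) + 516.14(T − 11.7) + 47.44(T − 11.7) = 0
694.3 T = 51169
T = 51169 / 694.3 = 73.7 °C

T_f ≈ 73.7 °C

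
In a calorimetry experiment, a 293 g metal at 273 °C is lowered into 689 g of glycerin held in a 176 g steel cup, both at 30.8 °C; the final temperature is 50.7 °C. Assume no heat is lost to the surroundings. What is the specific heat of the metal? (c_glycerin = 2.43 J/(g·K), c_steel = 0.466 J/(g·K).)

c ≈ 0.537 J/(g·K)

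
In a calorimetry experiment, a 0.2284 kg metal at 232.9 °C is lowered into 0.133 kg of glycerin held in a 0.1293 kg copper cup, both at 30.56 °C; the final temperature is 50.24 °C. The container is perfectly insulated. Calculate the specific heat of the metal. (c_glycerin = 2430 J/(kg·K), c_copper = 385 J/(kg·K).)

c ≈ 176 J/(kg·K)

Net heat exchanged in the isolated system is zero:
0.2284·c·(50.24 − 232.9) + 0.133·2430·(50.24 − 30.56) + 0.1293·385·(50.24 − 30.56) = 0
-41.72 c = -7340.1
c = -7340.1/-41.72 ≈ 175.9 J/(kg·K)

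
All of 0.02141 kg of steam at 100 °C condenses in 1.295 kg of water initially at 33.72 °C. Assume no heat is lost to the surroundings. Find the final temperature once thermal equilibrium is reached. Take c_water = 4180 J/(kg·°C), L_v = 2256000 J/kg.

T_f ≈ 43.6 °C

Conservation of energy gives ΣQ = 0:
latent heat released on condensation: 0.02141·2256000 = 48301; condensed water 100 °C→T: 89.49(T − 100); water warms: 1.295·4180·(T − 33.72) = 5413.1(T − 33.72)
5502.6 T = 48301 + 8949.4 + 182530 = 239780
T ≈ 43.58 °C, under the boiling point, so the assumption holds.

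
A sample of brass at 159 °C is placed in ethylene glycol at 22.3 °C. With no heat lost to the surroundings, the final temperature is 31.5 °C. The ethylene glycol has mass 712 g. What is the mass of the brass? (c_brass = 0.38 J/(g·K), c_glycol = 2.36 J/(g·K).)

|Q_brass| = |Q_glycol|:
m·0.38·(159 − 31.5) = 712·2.36·(31.5 − 22.3)
48.45 m = 15459  ⇒  m ≈ 319.1 g

m ≈ 319 g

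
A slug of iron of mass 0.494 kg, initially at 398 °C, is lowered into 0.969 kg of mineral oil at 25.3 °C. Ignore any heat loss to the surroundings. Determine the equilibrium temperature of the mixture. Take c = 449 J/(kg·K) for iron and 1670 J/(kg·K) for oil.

T_f ≈ 70.2 °C

Energy conservation, ΣQ = 0:
0.494*449*(T − 398) + 0.969*1670*(T − 25.3) = 0
221.81(T − 398) + 1618.2(T − 25.3) = 0
(221.81 + 1618.2) T = 221.81*398 + 1618.2*25.3
T = 129220/1840 ≈ 70.23 °C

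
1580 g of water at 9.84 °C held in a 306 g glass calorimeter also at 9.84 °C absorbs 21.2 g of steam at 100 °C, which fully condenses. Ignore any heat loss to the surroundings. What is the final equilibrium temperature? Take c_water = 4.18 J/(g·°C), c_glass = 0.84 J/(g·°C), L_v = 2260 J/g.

T_f ≈ 17.9 °C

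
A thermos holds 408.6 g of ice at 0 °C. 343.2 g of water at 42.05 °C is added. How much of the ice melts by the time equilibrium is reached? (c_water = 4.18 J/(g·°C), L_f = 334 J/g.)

Cooling the water to 0 °C releases 343.2·4.18·42.05 = 60324 J.
Melting all 408.6 g of ice would need 408.6·334 = 136472 J.
Since 60324 < 136472 J, not all the ice melts; equilibrium is at 0 °C.
m_melted·334 = 60324  ⇒  m_melted ≈ 180.6 g.

m_melted ≈ 181 g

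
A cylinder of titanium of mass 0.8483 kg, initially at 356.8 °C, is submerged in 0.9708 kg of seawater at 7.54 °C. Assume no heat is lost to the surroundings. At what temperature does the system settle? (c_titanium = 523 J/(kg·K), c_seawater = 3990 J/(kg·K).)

Heat gained plus heat lost sum to zero:
0.8483*523*(T − 356.8) + 0.9708*3990*(T − 7.54) = 0
4317.2 T = 187504
T ≈ 43.43 °C

T_f ≈ 43.4 °C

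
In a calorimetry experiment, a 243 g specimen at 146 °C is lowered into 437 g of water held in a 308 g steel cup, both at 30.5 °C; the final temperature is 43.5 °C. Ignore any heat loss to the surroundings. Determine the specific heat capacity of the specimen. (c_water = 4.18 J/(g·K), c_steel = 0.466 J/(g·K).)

Heat gained plus heat lost sum to zero:
243·c·(43.5 − 146) + 437·4.18·(43.5 − 30.5) + 308·0.466·(43.5 − 30.5) = 0
-24908 c = -25612
c = -25612/-24908 ≈ 1.028 J/(g·K)

c ≈ 1.03 J/(g·K)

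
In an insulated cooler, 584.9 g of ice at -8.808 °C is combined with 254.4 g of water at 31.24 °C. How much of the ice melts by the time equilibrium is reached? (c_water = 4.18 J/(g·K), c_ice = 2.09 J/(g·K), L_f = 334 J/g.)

m_melted ≈ 67.2 g

Water can give up m c ΔT = 254.4·4.18·31.24 = 33220 J before reaching 0 °C.
Of that, 584.9·2.09·8.808 = 10767 J goes to bring the ice to 0 °C, leaving 22453 J.
Fully melting the ice requires m_ice L_f = 584.9·334 = 195357 J.
Since 22453 < 195357 J, not all the ice melts; equilibrium is at 0 °C.
m_melt = 22453 / L_f = 67.22 g.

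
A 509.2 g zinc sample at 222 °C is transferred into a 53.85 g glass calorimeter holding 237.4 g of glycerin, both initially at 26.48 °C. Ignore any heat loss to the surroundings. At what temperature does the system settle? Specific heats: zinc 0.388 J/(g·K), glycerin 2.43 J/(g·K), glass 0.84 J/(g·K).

T_f ≈ 73.6 °C

Taking heat into each body as positive, Σ m c ΔT = 0:
509.2*0.388*(T − 222) + 237.4*2.43*(T − 26.48) + 53.85*0.84*(T − 26.48) = 0
197.57(T − 222) + 576.88(T − 26.48) + 45.23(T − 26.48) = 0
819.69 T = 60334
T = 60334 / 819.69 = 73.6 °C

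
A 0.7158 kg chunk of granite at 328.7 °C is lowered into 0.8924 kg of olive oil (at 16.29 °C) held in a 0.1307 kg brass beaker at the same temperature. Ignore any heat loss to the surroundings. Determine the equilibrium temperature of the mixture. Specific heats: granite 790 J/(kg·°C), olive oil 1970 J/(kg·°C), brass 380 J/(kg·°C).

T_f ≈ 90.7 °C

T_f = Σ m_i c_i T_i / Σ m_i c_i:
T_f = (565.48*328.7 + 1758*16.29 + 49.67*16.29) / (565.48 + 1758 + 49.67)
    = 215321 / 2373.2 ≈ 90.73 °C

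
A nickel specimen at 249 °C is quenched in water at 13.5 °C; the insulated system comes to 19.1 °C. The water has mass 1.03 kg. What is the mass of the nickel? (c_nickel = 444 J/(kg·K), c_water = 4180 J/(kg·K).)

m ≈ 0.236 kg

Setting the total heat transfer to zero:
m×444×(19.1 − 249) + 1.03×4180×(19.1 − 13.5) = 0
-102076 m = -24110
m = -24110/-102076 ≈ 0.2362 kg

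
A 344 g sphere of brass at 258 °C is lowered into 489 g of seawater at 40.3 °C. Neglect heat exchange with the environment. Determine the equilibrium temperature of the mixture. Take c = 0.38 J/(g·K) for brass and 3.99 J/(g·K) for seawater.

|Q_brass| = |Q_seawater|:
344·0.38·(258 − T) = 489·3.99·(T − 40.3)
130.72(258 − T) = 1951.1(T − 40.3)
2081.8 T = 112355  ⇒  T ≈ 53.97 °C

T_f ≈ 54.0 °C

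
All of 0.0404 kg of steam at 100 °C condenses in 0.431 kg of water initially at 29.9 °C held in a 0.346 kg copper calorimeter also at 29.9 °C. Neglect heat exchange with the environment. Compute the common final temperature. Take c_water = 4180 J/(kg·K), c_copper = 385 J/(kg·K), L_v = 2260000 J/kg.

T_f ≈ 78.9 °C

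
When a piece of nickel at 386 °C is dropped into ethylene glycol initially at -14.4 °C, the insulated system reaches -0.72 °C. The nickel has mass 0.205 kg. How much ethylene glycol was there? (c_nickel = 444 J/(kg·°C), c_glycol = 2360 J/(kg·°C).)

m ≈ 1.09 kg

Heat lost by the nickel = heat gained by the glycol:
0.205·444·(386 − -0.72) = m·2360·(-0.72 − (-14.4))
32285 m = 35199  ⇒  m ≈ 1.09 kg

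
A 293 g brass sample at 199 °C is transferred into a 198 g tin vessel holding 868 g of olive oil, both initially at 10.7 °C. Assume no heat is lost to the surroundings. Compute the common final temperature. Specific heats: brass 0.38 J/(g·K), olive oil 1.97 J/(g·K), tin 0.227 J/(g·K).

T_f ≈ 21.9 °C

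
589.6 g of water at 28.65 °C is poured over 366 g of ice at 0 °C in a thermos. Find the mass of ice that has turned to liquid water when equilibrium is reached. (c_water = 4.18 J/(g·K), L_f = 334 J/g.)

Cooling the water to 0 °C releases 589.6×4.18×28.65 = 70609 J.
To melt every bit of ice: 366×334 = 122244 J.
70609 J < 122244 J, so only part of the ice melts and the system sits at 0 °C.
m_melt = 70609 / L_f = 211.4 g.

m_melted ≈ 211 g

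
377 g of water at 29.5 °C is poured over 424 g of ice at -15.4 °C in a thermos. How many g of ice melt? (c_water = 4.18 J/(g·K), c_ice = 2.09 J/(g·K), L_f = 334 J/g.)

m_melted ≈ 98.3 g

Water can give up m c ΔT = 377·4.18·29.5 = 46488 J before reaching 0 °C.
Of that, 424·2.09·15.4 = 13647 J goes to bring the ice to 0 °C, leaving 32841 J.
To melt every bit of ice: 424·334 = 141616 J.
Since 32841 < 141616 J, not all the ice melts; equilibrium is at 0 °C.
Mass melted = 32841/334 ≈ 98.33 g.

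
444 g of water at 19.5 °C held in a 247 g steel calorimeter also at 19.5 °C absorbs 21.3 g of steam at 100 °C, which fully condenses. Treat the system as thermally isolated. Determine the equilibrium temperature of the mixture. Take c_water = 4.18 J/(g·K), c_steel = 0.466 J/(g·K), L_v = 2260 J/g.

T_f ≈ 46.3 °C

Conservation of energy gives ΣQ = 0:
condense steam: −21.3·2260 = −48138
  condensate cools 100→T: 21.3·4.18·(T − 100) = 89.03(T − 100)
  original water: 1855.9(T − 19.5)
  steel cup: 247·0.466·(T − 19.5) = 115.1(T − 19.5)
2060.1 T = 48138 + 8903.4 + 38435 = 95476
T ≈ 46.35 °C — below 100 °C, confirming all the steam condensed.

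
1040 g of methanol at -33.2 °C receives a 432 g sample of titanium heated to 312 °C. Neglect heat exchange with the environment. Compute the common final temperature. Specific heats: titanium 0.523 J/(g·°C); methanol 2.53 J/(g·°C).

T_f is the heat-capacity-weighted average of the initial temperatures:
T_f = (225.94·312 + 2631.2·(-33.2)) / (225.94 + 2631.2)
    = -16864 / 2857.1 ≈ -5.90 °C

T_f ≈ -5.9 °C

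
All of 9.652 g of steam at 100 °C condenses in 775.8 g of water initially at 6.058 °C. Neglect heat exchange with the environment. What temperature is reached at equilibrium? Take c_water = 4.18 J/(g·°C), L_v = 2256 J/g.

T_f ≈ 13.8 °C

Conservation of energy gives ΣQ = 0:
latent heat released on condensation: 9.652·2256 = 21775; condensate cools 100→T: 9.652·4.18·(T − 100) = 40.35(T − 100); original water: 3242.8(T − 6.058)
3283.2 T = 21775 + 4034.5 + 19645 = 45455
T ≈ 13.84 °C (< 100 °C, so full condensation is consistent).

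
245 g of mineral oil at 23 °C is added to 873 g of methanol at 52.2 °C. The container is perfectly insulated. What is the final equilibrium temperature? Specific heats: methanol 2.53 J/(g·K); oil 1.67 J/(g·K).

Conservation of energy gives ΣQ = 0:
873·2.53·(T − 52.2) + 245·1.67·(T − 23) = 0
2208.7(T − 52.2) + 409.15(T − 23) = 0
(2208.7 + 409.15) T = 2208.7·52.2 + 409.15·23
T = 124704/2617.8 ≈ 47.64 °C

T_f ≈ 47.6 °C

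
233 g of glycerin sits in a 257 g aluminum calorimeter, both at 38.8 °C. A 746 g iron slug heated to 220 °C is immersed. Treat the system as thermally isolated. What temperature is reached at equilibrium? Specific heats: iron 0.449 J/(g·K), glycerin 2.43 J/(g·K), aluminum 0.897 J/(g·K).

Conservation of energy gives ΣQ = 0:
746·0.449·(T − 220) + 233·2.43·(T − 38.8) + 257·0.897·(T − 38.8) = 0
334.95(T − 220) + 566.19(T − 38.8) + 230.53(T − 38.8) = 0
(334.95 + 566.19 + 230.53) T = 334.95·220 + 566.19·38.8 + 230.53·38.8
T = 104603 / 1131.7 = 92.4 °C

T_f ≈ 92.4 °C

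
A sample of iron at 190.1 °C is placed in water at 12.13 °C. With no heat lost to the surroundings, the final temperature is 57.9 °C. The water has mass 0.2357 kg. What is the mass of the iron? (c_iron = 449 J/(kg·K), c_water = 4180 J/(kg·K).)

m ≈ 0.76 kg

Heat lost by the iron = heat gained by the water:
m·449·(190.1 − 57.9) = 0.2357·4180·(57.9 − 12.13)
59358 m = 45094  ⇒  m ≈ 0.7597 kg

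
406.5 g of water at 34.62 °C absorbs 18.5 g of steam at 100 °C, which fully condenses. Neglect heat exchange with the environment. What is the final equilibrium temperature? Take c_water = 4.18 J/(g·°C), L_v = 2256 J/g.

Net heat exchanged in the isolated system is zero:
latent heat released on condensation: 18.5·2256 = 41736; condensate cools 100→T: 18.5·4.18·(T − 100) = 77.33(T − 100); original water: 1699.2(T − 34.62)
1776.5 T = 41736 + 7733 + 58825 = 108294
T ≈ 60.96 °C — below 100 °C, confirming all the steam condensed.

T_f ≈ 61.0 °C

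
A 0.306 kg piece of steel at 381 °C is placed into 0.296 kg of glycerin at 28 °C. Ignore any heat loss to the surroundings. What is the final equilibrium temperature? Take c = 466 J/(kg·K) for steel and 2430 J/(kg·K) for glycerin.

T_f ≈ 86.4 °C

T_f is the heat-capacity-weighted average of the initial temperatures:
T_f = (142.6·381 + 719.28·28) / (142.6 + 719.28)
    = 74469 / 861.88 ≈ 86.40 °C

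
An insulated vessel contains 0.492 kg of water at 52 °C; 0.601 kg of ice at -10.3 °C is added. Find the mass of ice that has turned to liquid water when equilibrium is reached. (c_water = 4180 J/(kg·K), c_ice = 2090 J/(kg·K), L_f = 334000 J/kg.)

m_melted ≈ 0.281 kg

Water can give up m c ΔT = 0.492·4180·52 = 106941 J before reaching 0 °C.
Warming the ice to 0 °C takes 0.601·2090·10.3 = 12938 J, leaving 94003 J for melting.
Fully melting the ice requires m_ice L_f = 0.601·334000 = 200734 J.
94003 J < 200734 J, so only part of the ice melts and the system sits at 0 °C.
Mass melted = 94003/334000 ≈ 0.2814 kg.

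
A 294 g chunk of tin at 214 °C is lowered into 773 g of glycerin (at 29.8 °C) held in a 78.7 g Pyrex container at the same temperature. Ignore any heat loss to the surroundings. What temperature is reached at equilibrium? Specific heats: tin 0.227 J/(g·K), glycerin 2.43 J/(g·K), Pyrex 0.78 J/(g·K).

T_f ≈ 35.9 °C

Net heat exchanged in the isolated system is zero:
294×0.227×(T − 214) + 773×2.43×(T − 29.8) + 78.7×0.78×(T − 29.8) = 0
(66.74 + 1878.4 + 61.39) T = 66.74×214 + 1878.4×29.8 + 61.39×29.8
T = 72087/2006.5 ≈ 35.93 °C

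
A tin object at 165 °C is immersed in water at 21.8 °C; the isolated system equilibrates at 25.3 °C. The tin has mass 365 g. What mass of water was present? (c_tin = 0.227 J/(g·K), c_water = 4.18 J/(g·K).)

m ≈ 791 g

Heat gained plus heat lost sum to zero:
365·0.227·(25.3 − 165) + m·4.18·(25.3 − 21.8) = 0
14.63 m = 11575
m = 11575/14.63 ≈ 791.2 g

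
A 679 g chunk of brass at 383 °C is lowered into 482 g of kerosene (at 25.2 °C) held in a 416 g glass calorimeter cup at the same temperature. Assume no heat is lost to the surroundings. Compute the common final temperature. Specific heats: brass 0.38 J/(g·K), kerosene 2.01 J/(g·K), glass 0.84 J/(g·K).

T_f ≈ 83.8 °C

Energy conservation, ΣQ = 0:
679×0.38×(T − 383) + 482×2.01×(T − 25.2) + 416×0.84×(T − 25.2) = 0
258.02(T − 383) + 968.82(T − 25.2) + 349.44(T − 25.2) = 0
1576.3 T = 132042
T = 132042/1576.3 ≈ 83.77 °C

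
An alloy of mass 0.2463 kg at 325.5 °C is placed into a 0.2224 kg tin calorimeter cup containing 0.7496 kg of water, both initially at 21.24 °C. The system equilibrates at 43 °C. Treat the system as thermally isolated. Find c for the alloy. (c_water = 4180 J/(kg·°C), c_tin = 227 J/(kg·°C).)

c ≈ 996 J/(kg·°C)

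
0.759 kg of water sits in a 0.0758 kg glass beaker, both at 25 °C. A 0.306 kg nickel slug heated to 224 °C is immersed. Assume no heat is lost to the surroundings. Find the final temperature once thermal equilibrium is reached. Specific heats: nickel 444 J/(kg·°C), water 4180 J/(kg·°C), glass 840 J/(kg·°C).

T_f ≈ 33.0 °C

Energy conservation, ΣQ = 0:
0.306·444·(T − 224) + 0.759·4180·(T − 25) + 0.0758·840·(T − 25) = 0
3372.2 T = 111341
T = 111341/3372.2 ≈ 33.02 °C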